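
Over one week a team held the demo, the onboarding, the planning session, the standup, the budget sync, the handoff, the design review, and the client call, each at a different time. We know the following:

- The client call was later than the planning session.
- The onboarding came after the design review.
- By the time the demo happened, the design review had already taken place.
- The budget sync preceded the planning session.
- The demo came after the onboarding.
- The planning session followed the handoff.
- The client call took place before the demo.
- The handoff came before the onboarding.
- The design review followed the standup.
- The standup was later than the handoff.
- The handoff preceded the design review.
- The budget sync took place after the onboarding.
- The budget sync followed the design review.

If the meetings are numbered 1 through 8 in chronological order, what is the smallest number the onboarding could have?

The design review, the handoff, and the standup must all come before the onboarding — 3 forced predecessors.
Nothing else is forced ahead of the onboarding, so its earliest slot is position 3 + 1 = 4.

4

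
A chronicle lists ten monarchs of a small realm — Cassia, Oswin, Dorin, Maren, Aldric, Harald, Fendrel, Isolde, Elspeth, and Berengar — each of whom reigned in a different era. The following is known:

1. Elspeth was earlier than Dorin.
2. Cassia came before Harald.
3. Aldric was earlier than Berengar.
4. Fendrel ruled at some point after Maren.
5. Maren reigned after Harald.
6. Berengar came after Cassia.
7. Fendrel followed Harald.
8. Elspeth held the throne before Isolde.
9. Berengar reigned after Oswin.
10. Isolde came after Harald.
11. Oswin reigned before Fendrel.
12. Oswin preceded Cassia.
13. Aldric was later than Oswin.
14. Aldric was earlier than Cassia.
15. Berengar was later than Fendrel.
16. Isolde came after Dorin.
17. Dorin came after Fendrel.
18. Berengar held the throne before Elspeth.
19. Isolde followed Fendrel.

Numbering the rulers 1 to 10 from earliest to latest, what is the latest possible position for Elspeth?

8

Elspeth must come before Dorin and Isolde — 2 rulers forced after them.
Everything else can be placed before Elspeth in some valid order, so Elspeth can sit as late as position 10 − 2 = 8.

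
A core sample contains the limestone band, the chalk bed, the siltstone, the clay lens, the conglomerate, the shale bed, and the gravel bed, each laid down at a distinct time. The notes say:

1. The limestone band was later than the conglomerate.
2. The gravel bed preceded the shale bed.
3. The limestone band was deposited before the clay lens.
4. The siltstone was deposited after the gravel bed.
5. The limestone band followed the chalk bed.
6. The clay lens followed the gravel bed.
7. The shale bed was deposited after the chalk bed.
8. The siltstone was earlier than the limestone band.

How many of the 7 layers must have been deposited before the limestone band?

4

Directly stated before the limestone band: the chalk bed, the conglomerate, and the siltstone.
The gravel bed reaches the limestone band via the gravel bed → the siltstone → the limestone band.
That's the chalk bed, the conglomerate, the gravel bed, and the siltstone — 4 in all.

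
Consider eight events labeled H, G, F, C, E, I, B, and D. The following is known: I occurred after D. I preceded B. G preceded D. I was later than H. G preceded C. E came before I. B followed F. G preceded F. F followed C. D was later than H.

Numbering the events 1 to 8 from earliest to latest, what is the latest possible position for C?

6

C must come before B and F — 2 events forced after it.
Everything else can be placed before C in some valid order, so C can sit as late as position 8 − 2 = 6.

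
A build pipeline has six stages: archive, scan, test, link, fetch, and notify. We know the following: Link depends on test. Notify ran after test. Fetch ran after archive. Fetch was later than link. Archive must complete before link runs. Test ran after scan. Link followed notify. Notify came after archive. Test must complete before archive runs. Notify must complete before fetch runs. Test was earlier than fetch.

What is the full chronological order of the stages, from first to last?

The constraints fix every adjacent pair, so only one ordering works:
scan → test → archive → notify → link → fetch.

scan, test, archive, notify, link, fetch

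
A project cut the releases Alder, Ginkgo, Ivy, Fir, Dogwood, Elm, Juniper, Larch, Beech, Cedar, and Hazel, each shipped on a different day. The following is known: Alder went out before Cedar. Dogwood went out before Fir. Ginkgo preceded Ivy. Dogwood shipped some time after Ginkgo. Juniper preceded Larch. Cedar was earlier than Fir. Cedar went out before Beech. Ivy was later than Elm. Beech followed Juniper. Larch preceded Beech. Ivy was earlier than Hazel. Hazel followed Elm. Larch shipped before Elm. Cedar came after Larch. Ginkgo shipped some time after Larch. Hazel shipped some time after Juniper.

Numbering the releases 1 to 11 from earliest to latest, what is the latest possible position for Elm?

Elm must come before Hazel and Ivy — 2 releases forced after it.
Everything else can be placed before Elm in some valid order, so Elm can sit as late as position 11 − 2 = 9.

9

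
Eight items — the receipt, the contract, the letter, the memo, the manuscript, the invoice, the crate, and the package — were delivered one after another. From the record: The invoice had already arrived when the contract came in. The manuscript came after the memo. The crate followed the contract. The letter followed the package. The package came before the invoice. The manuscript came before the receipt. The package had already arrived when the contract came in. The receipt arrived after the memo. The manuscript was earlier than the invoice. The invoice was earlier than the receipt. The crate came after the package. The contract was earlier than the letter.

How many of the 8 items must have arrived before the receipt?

Directly stated before the receipt: the invoice, the manuscript, and the memo.
The package reaches the receipt via the package → the invoice → the receipt.
No chain forces the letter (or any of the others) ahead of the receipt.
That's the invoice, the manuscript, the memo, and the package — 4 in all.

4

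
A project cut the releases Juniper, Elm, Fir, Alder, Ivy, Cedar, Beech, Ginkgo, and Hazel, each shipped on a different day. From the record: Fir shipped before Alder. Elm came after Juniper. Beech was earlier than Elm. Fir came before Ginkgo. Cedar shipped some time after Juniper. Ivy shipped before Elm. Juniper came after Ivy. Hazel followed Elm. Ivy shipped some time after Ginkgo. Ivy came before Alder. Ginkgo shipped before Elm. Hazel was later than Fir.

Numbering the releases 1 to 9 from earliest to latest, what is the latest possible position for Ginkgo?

Ginkgo must come before Alder, Cedar, Elm, Hazel, Ivy, and Juniper — 6 releases forced after it.
Everything else can be placed before Ginkgo in some valid order, so Ginkgo can sit as late as position 9 − 6 = 3.

3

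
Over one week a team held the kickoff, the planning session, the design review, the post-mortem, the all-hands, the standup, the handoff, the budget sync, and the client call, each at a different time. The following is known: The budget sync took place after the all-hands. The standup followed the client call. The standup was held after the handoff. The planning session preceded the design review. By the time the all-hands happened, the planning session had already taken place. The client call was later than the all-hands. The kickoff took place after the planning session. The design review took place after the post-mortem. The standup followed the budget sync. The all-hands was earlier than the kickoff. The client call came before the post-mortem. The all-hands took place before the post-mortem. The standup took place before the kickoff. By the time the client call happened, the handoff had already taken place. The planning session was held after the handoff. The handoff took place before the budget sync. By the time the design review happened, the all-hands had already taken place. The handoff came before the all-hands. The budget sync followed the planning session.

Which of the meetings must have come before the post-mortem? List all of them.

the all-hands, the client call, the handoff, the planning session

Directly stated before the post-mortem: the all-hands and the client call.
The handoff reaches the post-mortem via the handoff → the all-hands → the post-mortem.
The planning session reaches the post-mortem via the planning session → the all-hands → the post-mortem.
No chain forces the design review (or any of the others) ahead of the post-mortem.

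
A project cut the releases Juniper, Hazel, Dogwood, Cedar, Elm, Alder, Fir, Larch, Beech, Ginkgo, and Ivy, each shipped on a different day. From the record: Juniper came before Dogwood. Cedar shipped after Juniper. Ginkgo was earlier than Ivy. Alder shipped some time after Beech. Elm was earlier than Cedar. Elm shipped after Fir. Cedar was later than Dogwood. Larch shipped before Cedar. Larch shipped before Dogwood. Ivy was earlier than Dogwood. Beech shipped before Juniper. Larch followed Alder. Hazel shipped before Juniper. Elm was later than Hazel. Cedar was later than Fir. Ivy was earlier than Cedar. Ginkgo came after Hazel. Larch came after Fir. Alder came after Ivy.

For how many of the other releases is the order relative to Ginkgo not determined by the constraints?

4

Forced before Ginkgo: Hazel; forced after Ginkgo: Alder, Cedar, Dogwood, Ivy, and Larch.
That leaves Beech, Elm, Fir, and Juniper with no forced order relative to Ginkgo — 4.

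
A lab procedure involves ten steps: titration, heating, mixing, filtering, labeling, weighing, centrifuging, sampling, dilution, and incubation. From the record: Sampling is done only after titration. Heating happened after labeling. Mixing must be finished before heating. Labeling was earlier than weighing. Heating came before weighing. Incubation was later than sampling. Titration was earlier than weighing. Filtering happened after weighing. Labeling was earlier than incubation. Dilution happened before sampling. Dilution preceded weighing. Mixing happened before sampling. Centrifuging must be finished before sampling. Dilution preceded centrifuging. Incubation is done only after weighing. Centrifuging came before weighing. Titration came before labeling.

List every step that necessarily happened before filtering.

centrifuging, dilution, heating, labeling, mixing, titration, weighing

Directly stated before filtering: weighing.
Centrifuging reaches filtering via centrifuging → weighing → filtering.
Dilution reaches filtering via dilution → weighing → filtering.
Heating reaches filtering via heating → weighing → filtering.
Likewise labeling, mixing, and titration each reach filtering by chaining the stated constraints.
No chain forces incubation (or any of the others) ahead of filtering.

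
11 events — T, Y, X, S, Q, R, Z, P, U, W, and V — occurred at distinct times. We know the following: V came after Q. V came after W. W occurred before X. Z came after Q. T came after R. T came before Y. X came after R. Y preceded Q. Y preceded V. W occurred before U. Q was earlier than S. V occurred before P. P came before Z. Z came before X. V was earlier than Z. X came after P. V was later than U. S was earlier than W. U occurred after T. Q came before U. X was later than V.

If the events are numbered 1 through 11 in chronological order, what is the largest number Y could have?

3

Y must come before P, Q, S, U, V, W, X, and Z — 8 events forced after it.
Everything else can be placed before Y in some valid order, so Y can sit as late as position 11 − 8 = 3.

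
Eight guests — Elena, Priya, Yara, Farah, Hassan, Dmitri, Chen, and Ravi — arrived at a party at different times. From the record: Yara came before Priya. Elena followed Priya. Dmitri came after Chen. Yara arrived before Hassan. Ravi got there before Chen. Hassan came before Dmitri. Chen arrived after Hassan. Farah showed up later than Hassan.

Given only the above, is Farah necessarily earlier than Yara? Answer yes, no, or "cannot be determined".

Tracing the constraints gives Yara → Hassan → Farah, so Yara must come before Farah.
That means Farah cannot be before Yara.

no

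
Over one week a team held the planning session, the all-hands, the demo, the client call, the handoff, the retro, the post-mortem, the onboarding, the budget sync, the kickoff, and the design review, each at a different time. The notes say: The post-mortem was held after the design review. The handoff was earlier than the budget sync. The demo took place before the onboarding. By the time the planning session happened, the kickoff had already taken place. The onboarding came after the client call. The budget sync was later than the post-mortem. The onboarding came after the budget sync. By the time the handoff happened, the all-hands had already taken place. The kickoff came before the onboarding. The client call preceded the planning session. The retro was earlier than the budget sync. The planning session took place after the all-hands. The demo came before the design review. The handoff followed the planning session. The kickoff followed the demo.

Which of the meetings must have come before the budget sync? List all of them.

the all-hands, the client call, the demo, the design review, the handoff, the kickoff, the planning session, the post-mortem, the retro

Directly stated before the budget sync: the handoff, the post-mortem, and the retro.
The all-hands reaches the budget sync via the all-hands → the handoff → the budget sync.
The client call reaches the budget sync via the client call → the planning session → the handoff → the budget sync.
The demo reaches the budget sync via the demo → the design review → the post-mortem → the budget sync.
Likewise the design review, the kickoff, and the planning session each reach the budget sync by chaining the stated constraints.
No chain forces the onboarding ahead of the budget sync.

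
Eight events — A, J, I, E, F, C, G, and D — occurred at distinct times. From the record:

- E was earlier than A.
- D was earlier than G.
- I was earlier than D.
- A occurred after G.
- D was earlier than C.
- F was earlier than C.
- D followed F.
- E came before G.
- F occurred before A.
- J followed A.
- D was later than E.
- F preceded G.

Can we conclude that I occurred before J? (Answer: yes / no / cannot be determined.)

Chain the constraints: I → D → G → A → J. Each link is directly stated, so I comes before J.

yes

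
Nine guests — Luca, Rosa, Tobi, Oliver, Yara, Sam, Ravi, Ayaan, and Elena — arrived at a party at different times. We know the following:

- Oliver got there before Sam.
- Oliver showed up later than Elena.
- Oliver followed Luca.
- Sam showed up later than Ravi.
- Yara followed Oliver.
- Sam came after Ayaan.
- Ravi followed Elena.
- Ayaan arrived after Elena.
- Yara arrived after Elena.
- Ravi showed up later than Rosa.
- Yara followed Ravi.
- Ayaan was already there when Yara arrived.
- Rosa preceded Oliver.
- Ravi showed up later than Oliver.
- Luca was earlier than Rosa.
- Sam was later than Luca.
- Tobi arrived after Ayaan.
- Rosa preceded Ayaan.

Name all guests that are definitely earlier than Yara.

Ayaan, Elena, Luca, Oliver, Ravi, Rosa

Directly stated before Yara: Ayaan, Elena, Oliver, and Ravi.
Luca reaches Yara via Luca → Oliver → Yara.
Rosa reaches Yara via Rosa → Ravi → Yara.
No chain forces Tobi (or any of the others) ahead of Yara.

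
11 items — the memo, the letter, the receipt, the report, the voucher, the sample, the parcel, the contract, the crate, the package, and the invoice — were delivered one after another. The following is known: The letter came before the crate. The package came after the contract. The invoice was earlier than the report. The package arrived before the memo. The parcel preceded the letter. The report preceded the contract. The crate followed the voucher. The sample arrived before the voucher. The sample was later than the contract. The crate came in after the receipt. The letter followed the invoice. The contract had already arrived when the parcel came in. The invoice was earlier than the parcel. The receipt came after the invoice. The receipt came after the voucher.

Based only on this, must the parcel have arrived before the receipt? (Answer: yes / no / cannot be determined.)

cannot be determined

No chain of stated constraints runs from the parcel to the receipt, and none runs from the receipt to the parcel either.
So the relative order of the parcel and the receipt is not fixed by the given facts.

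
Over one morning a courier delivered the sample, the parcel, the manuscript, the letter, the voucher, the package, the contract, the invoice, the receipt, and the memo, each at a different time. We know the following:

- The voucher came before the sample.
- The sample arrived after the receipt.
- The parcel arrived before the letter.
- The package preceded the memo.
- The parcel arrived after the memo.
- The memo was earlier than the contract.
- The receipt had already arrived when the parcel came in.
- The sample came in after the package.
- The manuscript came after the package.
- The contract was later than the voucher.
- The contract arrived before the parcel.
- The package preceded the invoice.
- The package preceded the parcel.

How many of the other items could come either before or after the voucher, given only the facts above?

5

Forced after the voucher: the contract, the letter, the parcel, and the sample.
That leaves the invoice, the manuscript, the memo, the package, and the receipt with no forced order relative to the voucher — 5.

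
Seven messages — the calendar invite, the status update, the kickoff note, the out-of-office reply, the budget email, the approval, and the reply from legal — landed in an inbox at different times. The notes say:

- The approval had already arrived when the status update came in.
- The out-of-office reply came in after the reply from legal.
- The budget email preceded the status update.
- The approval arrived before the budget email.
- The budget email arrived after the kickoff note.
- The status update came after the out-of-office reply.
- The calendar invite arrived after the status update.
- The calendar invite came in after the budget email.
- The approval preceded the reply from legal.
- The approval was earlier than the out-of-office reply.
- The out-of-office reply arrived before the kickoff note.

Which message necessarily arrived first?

the approval

The approval has a chain of constraints placing it before every other message, so the approval must be first.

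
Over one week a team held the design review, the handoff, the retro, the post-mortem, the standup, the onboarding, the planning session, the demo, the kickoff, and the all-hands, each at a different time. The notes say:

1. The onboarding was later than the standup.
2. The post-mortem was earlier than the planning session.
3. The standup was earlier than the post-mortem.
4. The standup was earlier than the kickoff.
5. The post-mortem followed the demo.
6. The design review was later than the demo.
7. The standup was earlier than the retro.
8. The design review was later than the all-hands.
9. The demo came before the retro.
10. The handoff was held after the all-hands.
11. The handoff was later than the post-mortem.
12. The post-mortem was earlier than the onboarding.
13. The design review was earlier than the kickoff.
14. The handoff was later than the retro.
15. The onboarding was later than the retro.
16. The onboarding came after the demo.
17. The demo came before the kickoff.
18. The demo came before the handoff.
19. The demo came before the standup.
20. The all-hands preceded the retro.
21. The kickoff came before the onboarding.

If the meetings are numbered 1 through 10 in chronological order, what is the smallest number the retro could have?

The all-hands, the demo, and the standup must all come before the retro — 3 forced predecessors.
Nothing else is forced ahead of the retro, so its earliest slot is position 3 + 1 = 4.

4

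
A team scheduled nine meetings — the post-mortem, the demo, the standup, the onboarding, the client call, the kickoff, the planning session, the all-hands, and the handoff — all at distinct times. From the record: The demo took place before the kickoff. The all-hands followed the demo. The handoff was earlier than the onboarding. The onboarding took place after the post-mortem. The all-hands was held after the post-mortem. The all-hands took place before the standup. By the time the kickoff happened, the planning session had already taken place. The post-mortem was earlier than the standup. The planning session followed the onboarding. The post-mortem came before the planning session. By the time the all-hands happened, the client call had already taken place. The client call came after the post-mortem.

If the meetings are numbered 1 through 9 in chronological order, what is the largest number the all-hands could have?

8

The all-hands must come before the standup — 1 meeting forced after it.
Everything else can be placed before the all-hands in some valid order, so the all-hands can sit as late as position 9 − 1 = 8.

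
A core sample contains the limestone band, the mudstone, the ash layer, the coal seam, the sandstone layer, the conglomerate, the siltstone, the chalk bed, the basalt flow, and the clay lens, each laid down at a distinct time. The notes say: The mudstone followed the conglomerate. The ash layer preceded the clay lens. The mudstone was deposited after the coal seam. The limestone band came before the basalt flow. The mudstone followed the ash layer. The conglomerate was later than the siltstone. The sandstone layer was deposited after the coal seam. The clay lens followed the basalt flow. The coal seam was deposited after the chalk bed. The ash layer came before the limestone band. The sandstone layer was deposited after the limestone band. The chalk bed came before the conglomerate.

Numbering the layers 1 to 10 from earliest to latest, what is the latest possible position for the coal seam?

8

The coal seam must come before the mudstone and the sandstone layer — 2 layers forced after it.
Everything else can be placed before the coal seam in some valid order, so the coal seam can sit as late as position 10 − 2 = 8.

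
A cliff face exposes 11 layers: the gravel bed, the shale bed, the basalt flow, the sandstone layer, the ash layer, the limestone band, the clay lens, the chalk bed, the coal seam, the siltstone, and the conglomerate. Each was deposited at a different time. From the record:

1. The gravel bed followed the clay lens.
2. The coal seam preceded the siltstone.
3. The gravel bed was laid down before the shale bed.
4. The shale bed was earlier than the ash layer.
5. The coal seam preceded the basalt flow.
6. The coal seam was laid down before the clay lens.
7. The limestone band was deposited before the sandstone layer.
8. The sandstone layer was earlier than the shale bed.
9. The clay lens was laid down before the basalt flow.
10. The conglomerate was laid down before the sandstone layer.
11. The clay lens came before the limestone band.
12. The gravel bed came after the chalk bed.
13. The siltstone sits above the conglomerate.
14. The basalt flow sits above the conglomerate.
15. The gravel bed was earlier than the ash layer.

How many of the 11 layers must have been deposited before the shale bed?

Directly stated before the shale bed: the gravel bed and the sandstone layer.
The chalk bed reaches the shale bed via the chalk bed → the gravel bed → the shale bed.
The clay lens reaches the shale bed via the clay lens → the gravel bed → the shale bed.
The coal seam reaches the shale bed via the coal seam → the clay lens → the gravel bed → the shale bed.
Likewise the conglomerate and the limestone band each reach the shale bed by chaining the stated constraints.
No chain forces the siltstone (or any of the others) ahead of the shale bed.
That's the chalk bed, the clay lens, the coal seam, the conglomerate, the gravel bed, the limestone band, and the sandstone layer — 7 in all.

7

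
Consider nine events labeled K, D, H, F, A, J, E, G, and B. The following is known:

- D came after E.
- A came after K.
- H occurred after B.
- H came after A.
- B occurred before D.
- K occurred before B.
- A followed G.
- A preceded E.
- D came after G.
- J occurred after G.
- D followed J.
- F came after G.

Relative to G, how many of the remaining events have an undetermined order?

Forced after G: A, D, E, F, H, and J.
That leaves B and K with no forced order relative to G — 2.

2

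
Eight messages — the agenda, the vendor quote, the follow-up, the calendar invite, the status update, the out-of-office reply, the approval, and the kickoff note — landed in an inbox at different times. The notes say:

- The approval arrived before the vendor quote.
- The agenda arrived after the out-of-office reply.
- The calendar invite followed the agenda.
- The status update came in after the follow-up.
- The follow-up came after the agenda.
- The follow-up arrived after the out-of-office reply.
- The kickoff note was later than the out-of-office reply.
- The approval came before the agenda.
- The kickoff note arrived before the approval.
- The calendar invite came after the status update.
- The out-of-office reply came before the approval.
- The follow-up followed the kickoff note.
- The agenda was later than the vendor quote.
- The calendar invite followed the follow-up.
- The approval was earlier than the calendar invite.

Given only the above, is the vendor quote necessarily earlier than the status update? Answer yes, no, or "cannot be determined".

yes

Chain the constraints: the vendor quote → the agenda → the follow-up → the status update. Each link is directly stated, so the vendor quote comes before the status update.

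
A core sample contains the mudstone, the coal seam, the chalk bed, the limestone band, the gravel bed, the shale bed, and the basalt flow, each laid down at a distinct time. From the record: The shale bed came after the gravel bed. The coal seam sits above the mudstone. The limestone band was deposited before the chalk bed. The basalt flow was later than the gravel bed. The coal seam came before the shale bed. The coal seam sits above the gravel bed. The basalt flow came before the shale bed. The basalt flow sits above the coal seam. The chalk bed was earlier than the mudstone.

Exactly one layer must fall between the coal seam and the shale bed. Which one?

the basalt flow

Tracing the constraints gives the coal seam → the basalt flow → the shale bed, so the basalt flow sits after the coal seam and before the shale bed.
No other layer is forced both after the coal seam and before the shale bed.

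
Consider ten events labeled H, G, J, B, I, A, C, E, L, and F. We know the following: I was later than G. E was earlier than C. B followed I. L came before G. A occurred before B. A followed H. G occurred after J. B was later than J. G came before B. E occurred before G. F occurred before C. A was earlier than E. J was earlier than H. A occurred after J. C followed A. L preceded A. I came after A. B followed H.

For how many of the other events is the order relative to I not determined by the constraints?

Forced before I: A, E, G, H, J, and L; forced after I: B.
That leaves C and F with no forced order relative to I — 2.

2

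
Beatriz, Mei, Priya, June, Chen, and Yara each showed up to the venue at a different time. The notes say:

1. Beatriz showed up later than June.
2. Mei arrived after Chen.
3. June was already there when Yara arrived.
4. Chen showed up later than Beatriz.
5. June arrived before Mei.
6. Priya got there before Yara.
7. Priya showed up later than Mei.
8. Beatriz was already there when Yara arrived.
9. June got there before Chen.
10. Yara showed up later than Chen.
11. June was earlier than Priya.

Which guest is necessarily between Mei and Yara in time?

Priya

Tracing the constraints gives Mei → Priya → Yara, so Priya sits after Mei and before Yara.
No other guest is forced both after Mei and before Yara.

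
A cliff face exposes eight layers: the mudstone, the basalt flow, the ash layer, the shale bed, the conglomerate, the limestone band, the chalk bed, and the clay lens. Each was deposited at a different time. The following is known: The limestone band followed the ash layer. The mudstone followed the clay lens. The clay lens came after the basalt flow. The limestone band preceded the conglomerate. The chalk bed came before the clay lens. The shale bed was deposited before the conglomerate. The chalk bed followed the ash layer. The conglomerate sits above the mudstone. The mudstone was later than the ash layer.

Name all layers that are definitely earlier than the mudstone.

the ash layer, the basalt flow, the chalk bed, the clay lens

Directly stated before the mudstone: the ash layer and the clay lens.
The basalt flow reaches the mudstone via the basalt flow → the clay lens → the mudstone.
The chalk bed reaches the mudstone via the chalk bed → the clay lens → the mudstone.
No chain forces the shale bed (or any of the others) ahead of the mudstone.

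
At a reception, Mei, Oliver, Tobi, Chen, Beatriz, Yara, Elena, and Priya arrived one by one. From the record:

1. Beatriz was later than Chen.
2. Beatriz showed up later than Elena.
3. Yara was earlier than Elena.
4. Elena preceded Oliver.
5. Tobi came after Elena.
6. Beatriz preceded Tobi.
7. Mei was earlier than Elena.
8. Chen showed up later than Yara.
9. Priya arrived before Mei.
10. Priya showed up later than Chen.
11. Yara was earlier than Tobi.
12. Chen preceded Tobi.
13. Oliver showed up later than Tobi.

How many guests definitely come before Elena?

Directly stated before Elena: Mei and Yara.
Chen reaches Elena via Chen → Priya → Mei → Elena.
Priya reaches Elena via Priya → Mei → Elena.
That's Chen, Mei, Priya, and Yara — 4 in all.

4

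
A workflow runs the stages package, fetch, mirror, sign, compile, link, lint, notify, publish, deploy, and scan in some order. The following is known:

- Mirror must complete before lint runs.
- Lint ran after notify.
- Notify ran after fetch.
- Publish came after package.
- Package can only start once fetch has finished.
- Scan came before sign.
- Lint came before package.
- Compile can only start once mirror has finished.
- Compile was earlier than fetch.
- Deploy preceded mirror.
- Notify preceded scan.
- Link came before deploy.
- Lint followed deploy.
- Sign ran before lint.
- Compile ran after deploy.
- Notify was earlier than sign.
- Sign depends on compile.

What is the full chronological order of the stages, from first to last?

The constraints fix every adjacent pair, so only one ordering works:
link → deploy → mirror → compile → fetch → notify → scan → sign → lint → package → publish.

link, deploy, mirror, compile, fetch, notify, scan, sign, lint, package, publish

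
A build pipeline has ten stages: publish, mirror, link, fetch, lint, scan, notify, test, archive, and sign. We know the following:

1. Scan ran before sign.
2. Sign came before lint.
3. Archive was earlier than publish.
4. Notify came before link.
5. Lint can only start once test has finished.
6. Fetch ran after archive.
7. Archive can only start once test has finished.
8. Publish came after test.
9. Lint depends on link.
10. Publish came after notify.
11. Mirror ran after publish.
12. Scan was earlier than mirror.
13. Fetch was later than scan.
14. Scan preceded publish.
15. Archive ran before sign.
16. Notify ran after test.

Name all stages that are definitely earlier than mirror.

archive, notify, publish, scan, test

Directly stated before mirror: publish and scan.
Archive reaches mirror via archive → publish → mirror.
Notify reaches mirror via notify → publish → mirror.
Test reaches mirror via test → publish → mirror.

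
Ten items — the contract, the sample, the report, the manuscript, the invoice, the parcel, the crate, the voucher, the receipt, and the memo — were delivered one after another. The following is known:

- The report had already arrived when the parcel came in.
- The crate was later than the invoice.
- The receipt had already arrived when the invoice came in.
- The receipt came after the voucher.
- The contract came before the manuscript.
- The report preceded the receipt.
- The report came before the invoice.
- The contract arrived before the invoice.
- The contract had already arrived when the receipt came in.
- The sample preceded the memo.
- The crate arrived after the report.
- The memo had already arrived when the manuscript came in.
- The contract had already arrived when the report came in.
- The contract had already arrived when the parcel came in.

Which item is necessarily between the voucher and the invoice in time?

Tracing the constraints gives the voucher → the receipt → the invoice, so the receipt sits after the voucher and before the invoice.
No other item is forced both after the voucher and before the invoice.

the receipt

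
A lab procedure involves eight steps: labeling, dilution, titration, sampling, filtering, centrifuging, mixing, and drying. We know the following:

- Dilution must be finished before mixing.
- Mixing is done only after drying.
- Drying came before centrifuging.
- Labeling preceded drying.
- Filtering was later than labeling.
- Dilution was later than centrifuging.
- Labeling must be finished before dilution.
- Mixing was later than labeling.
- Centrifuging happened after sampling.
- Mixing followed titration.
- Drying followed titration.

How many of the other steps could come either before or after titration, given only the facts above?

3

Forced after titration: centrifuging, dilution, drying, and mixing.
That leaves filtering, labeling, and sampling with no forced order relative to titration — 3.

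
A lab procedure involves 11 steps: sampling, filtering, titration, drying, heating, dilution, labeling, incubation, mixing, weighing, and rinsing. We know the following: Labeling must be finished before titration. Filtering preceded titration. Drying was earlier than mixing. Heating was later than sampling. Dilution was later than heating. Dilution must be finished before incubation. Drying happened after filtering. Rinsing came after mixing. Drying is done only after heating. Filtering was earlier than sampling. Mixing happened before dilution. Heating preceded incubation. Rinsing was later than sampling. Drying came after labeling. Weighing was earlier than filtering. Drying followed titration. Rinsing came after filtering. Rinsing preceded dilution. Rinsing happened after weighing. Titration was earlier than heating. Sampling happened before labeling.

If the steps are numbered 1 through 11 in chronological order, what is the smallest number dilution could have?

10

Drying, filtering, heating, labeling, mixing, rinsing, sampling, titration, and weighing must all come before dilution — 9 forced predecessors.
Nothing else is forced ahead of dilution, so its earliest slot is position 9 + 1 = 10.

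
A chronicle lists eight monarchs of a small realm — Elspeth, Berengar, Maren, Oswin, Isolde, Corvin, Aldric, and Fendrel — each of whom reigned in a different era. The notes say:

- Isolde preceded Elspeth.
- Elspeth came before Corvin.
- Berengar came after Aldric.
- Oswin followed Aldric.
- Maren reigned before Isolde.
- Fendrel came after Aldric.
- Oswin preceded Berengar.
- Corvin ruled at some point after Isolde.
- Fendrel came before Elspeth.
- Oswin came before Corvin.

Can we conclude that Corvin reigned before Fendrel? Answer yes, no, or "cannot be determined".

Tracing the constraints gives Fendrel → Elspeth → Corvin, so Fendrel must come before Corvin.
That means Corvin cannot be before Fendrel.

no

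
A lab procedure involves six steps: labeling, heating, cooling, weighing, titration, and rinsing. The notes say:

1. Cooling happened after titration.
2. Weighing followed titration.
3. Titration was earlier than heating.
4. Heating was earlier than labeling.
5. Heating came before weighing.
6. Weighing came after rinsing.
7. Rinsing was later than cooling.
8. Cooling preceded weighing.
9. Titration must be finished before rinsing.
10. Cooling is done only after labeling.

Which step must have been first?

Titration has a chain of constraints placing it before every other step, so titration must be first.

titration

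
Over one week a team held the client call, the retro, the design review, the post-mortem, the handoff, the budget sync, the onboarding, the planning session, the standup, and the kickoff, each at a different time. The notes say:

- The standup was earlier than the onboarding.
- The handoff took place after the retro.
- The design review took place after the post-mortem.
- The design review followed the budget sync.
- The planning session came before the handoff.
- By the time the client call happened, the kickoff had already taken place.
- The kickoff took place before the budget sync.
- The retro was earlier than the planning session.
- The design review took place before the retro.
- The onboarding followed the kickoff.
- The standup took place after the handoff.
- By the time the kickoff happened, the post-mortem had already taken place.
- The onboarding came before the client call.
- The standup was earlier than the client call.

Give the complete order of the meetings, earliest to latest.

The constraints fix every adjacent pair, so only one ordering works:
the post-mortem → the kickoff → the budget sync → the design review → the retro → the planning session → the handoff → the standup → the onboarding → the client call.

the post-mortem, the kickoff, the budget sync, the design review, the retro, the planning session, the handoff, the standup, the onboarding, the client call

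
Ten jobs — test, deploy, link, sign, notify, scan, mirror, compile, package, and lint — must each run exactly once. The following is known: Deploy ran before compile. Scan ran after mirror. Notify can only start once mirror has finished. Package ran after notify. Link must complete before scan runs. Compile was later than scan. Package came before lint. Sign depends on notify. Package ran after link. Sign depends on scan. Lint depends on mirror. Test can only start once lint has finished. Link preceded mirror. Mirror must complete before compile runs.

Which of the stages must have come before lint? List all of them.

link, mirror, notify, package

Directly stated before lint: mirror and package.
Link reaches lint via link → package → lint.
Notify reaches lint via notify → package → lint.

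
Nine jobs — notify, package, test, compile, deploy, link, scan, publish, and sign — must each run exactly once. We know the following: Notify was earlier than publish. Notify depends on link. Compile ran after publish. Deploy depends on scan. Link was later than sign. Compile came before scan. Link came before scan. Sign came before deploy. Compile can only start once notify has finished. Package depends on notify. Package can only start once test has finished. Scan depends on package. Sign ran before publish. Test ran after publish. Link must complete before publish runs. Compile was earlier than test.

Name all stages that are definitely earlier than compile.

Directly stated before compile: notify and publish.
Link reaches compile via link → notify → compile.
Sign reaches compile via sign → publish → compile.
No chain forces scan (or any of the others) ahead of compile.

link, notify, publish, sign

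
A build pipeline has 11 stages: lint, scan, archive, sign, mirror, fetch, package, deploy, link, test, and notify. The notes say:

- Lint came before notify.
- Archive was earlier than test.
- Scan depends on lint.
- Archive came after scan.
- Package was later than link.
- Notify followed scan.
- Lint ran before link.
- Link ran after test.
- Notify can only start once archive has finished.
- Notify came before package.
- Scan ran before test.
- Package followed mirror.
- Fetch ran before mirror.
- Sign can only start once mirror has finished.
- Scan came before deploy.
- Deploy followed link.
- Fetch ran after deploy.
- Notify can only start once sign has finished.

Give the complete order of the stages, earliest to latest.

The constraints fix every adjacent pair, so only one ordering works:
lint → scan → archive → test → link → deploy → fetch → mirror → sign → notify → package.

lint, scan, archive, test, link, deploy, fetch, mirror, sign, notify, package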